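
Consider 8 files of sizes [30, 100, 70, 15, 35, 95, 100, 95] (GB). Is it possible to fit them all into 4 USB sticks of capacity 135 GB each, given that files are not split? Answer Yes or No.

Total = 540 GB; ⌈540/135⌉ = 4.
5 files each exceed half the capacity and cannot share a USB stick, forcing at least 5 USB sticks.
At least 5 USB sticks are required, but only 4 are allowed.

No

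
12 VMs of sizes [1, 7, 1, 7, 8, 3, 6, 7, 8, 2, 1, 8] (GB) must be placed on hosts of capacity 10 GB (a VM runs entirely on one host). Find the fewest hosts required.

7

Total = 8 + 8 + 8 + 7 + 7 + 7 + 6 + 3 + 2 + 1 + 1 + 1 = 59 GB.
Lower bound: ⌈59/10⌉ = 6 hosts.
Also, 7 VMs each exceed 5 GB, and no two of those can share a host, so at least 7 hosts are needed.
A packing using 7 hosts:
  host 1: 8 + 2 = 10
  host 2: 8 + 1 + 1 = 10
  host 3: 8 + 1 = 9
  host 4: 7 + 3 = 10
  host 5: 7 = 7
  host 6: 7 = 7
  host 7: 6 = 6
This matches the lower bound, so 7 is optimal.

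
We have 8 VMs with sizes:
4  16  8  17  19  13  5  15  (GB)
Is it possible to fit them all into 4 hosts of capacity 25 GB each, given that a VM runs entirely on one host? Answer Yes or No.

No

Total = 97 GB; ⌈97/25⌉ = 4.
5 VMs each exceed half the capacity and cannot share a host, forcing at least 5 hosts.
At least 5 hosts are required, but only 4 are allowed.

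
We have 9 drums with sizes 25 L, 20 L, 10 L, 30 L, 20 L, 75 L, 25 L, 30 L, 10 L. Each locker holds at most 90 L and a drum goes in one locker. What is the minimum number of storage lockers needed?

Total = 75 + 30 + 30 + 25 + 25 + 20 + 20 + 10 + 10 = 245 L.
Lower bound: ⌈245/90⌉ = 3 storage lockers.
A packing using 3 storage lockers:
  locker 1: 75 + 10 = 85
  locker 2: 30 + 30 + 25 = 85
  locker 3: 25 + 20 + 20 + 10 = 75
This matches the lower bound, so 3 is optimal.

3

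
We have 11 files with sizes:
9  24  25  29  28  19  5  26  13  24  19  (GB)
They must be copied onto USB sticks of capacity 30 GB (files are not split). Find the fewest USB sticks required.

9

Total = 29 + 28 + 26 + 25 + 24 + 24 + 19 + 19 + 13 + 9 + 5 = 221 GB.
Lower bound: ⌈221/30⌉ = 8 USB sticks.
A packing using 9 USB sticks:
  USB stick 1: 29 = 29
  USB stick 2: 28 = 28
  USB stick 3: 26 = 26
  USB stick 4: 25 + 5 = 30
  USB stick 5: 24 = 24
  USB stick 6: 24 = 24
  USB stick 7: 19 + 9 = 28
  USB stick 8: 19 = 19
  USB stick 9: 13 = 13
No arrangement into 8 USB sticks stays within capacity, so 9 is optimal.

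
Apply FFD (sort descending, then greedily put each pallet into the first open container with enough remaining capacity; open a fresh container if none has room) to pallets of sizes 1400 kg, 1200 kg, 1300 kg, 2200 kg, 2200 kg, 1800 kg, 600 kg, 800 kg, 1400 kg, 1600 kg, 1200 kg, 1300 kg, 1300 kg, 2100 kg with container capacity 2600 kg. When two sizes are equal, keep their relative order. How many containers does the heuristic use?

9

Sorted descending: 2200, 2200, 2100, 1800, 1600, 1400, 1400, 1300, 1300, 1300, 1200, 1200, 800, 600.
  2200 → container 1 (new)  [load 2200/2600]
  2200 → container 2 (new)  [load 2200/2600]
  2100 → container 3 (new)  [load 2100/2600]
  1800 → container 4 (new)  [load 1800/2600]
  1600 → container 5 (new)  [load 1600/2600]
  1400 → container 6 (new)  [load 1400/2600]
  1400 → container 7 (new)  [load 1400/2600]
  1300 → container 8 (new)  [load 1300/2600]
  1300 → container 8  [load 2600/2600]
  1300 → container 9 (new)  [load 1300/2600]
  1200 → container 6  [load 2600/2600]
  1200 → container 7  [load 2600/2600]
  800 → container 4  [load 2600/2600]
  600 → container 5  [load 2200/2600]
9 containers opened.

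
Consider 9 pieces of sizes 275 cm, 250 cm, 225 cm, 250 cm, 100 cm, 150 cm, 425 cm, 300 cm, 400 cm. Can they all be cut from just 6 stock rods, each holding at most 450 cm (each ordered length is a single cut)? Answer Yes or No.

Total = 2375 cm; ⌈2375/450⌉ = 6.
The bound of 6 does not rule out 6, but exhaustive search shows no assignment into 6 stock rods of capacity 450 cm exists — the minimum is 7.

No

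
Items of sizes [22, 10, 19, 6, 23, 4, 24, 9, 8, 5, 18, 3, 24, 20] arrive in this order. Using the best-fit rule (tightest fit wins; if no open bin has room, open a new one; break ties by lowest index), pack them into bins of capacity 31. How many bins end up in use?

8

  22 → bin 1 (new)  [load 22/31]
  10 → bin 2 (new)  [load 10/31]
  19 → bin 2  [load 29/31]
  6 → bin 1  [load 28/31]
  23 → bin 3 (new)  [load 23/31]
  4 → bin 3  [load 27/31]
  24 → bin 4 (new)  [load 24/31]
  9 → bin 5 (new)  [load 9/31]
  8 → bin 5  [load 17/31]
  5 → bin 4  [load 29/31]
  18 → bin 6 (new)  [load 18/31]
  3 → bin 1  [load 31/31]
  24 → bin 7 (new)  [load 24/31]
  20 → bin 8 (new)  [load 20/31]
8 bins opened.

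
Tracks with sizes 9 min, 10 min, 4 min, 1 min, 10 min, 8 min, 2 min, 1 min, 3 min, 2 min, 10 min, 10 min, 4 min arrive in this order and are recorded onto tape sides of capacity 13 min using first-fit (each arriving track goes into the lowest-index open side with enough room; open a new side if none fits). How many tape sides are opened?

7

  9 → side 1 (new)  [load 9/13]
  10 → side 2 (new)  [load 10/13]
  4 → side 1  [load 13/13]
  1 → side 2  [load 11/13]
  10 → side 3 (new)  [load 10/13]
  8 → side 4 (new)  [load 8/13]
  2 → side 2  [load 13/13]
  1 → side 3  [load 11/13]
  3 → side 4  [load 11/13]
  2 → side 3  [load 13/13]
  10 → side 5 (new)  [load 10/13]
  10 → side 6 (new)  [load 10/13]
  4 → side 7 (new)  [load 4/13]
7 tape sides opened.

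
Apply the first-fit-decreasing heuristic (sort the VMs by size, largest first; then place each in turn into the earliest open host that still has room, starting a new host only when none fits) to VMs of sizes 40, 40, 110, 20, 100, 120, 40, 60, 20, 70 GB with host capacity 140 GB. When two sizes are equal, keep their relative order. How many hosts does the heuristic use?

Sorted descending: 120, 110, 100, 70, 60, 40, 40, 40, 20, 20.
  120 → host 1 (new)  [load 120/140]
  110 → host 2 (new)  [load 110/140]
  100 → host 3 (new)  [load 100/140]
  70 → host 4 (new)  [load 70/140]
  60 → host 4  [load 130/140]
  40 → host 3  [load 140/140]
  40 → host 5 (new)  [load 40/140]
  40 → host 5  [load 80/140]
  20 → host 1  [load 140/140]
  20 → host 2  [load 130/140]
5 hosts opened.

5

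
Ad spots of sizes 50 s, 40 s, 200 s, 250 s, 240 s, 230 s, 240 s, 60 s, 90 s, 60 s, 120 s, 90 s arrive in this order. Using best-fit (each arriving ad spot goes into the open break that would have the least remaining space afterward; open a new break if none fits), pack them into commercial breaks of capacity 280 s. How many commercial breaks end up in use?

  50 → break 1 (new)  [load 50/280]
  40 → break 1  [load 90/280]
  200 → break 2 (new)  [load 200/280]
  250 → break 3 (new)  [load 250/280]
  240 → break 4 (new)  [load 240/280]
  230 → break 5 (new)  [load 230/280]
  240 → break 6 (new)  [load 240/280]
  60 → break 2  [load 260/280]
  90 → break 1  [load 180/280]
  60 → break 1  [load 240/280]
  120 → break 7 (new)  [load 120/280]
  90 → break 7  [load 210/280]
7 commercial breaks opened.

7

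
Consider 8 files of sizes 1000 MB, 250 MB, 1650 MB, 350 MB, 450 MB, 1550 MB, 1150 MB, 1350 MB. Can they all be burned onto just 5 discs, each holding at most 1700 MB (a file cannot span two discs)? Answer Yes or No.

Yes

A valid assignment using 5 discs:
  disc 1: 1650 = 1650
  disc 2: 1550 = 1550
  disc 3: 1350 + 350 = 1700
  disc 4: 1150 + 450 = 1600
  disc 5: 1000 + 250 = 1250
Every load is within 1700 MB, so 5 discs suffice.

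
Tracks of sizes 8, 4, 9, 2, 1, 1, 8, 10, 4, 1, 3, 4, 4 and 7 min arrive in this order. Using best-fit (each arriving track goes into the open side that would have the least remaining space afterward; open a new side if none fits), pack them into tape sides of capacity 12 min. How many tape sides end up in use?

  8 → side 1 (new)  [load 8/12]
  4 → side 1  [load 12/12]
  9 → side 2 (new)  [load 9/12]
  2 → side 2  [load 11/12]
  1 → side 2  [load 12/12]
  1 → side 3 (new)  [load 1/12]
  8 → side 3  [load 9/12]
  10 → side 4 (new)  [load 10/12]
  4 → side 5 (new)  [load 4/12]
  1 → side 4  [load 11/12]
  3 → side 3  [load 12/12]
  4 → side 5  [load 8/12]
  4 → side 5  [load 12/12]
  7 → side 6 (new)  [load 7/12]
6 tape sides opened.

6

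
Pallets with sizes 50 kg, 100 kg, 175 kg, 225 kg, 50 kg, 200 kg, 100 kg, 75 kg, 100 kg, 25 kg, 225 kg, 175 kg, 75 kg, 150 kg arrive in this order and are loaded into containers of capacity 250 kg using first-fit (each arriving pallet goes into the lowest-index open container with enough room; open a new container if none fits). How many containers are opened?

8

  50 → container 1 (new)  [load 50/250]
  100 → container 1  [load 150/250]
  175 → container 2 (new)  [load 175/250]
  225 → container 3 (new)  [load 225/250]
  50 → container 1  [load 200/250]
  200 → container 4 (new)  [load 200/250]
  100 → container 5 (new)  [load 100/250]
  75 → container 2  [load 250/250]
  100 → container 5  [load 200/250]
  25 → container 1  [load 225/250]
  225 → container 6 (new)  [load 225/250]
  175 → container 7 (new)  [load 175/250]
  75 → container 7  [load 250/250]
  150 → container 8 (new)  [load 150/250]
8 containers opened.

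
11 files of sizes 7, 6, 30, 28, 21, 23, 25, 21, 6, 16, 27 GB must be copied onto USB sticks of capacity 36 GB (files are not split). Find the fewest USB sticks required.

Total = 30 + 28 + 27 + 25 + 23 + 21 + 21 + 16 + 7 + 6 + 6 = 210 GB.
Lower bound: ⌈210/36⌉ = 6 USB sticks.
Also, 7 files each exceed 18 GB, and no two of those can share a USB stick, so at least 7 USB sticks are needed.
A packing using 8 USB sticks:
  USB stick 1: 30 + 6 = 36
  USB stick 2: 28 + 7 = 35
  USB stick 3: 27 + 6 = 33
  USB stick 4: 25 = 25
  USB stick 5: 23 = 23
  USB stick 6: 21 = 21
  USB stick 7: 21 = 21
  USB stick 8: 16 = 16
No arrangement into 7 USB sticks stays within capacity, so 8 is optimal.

8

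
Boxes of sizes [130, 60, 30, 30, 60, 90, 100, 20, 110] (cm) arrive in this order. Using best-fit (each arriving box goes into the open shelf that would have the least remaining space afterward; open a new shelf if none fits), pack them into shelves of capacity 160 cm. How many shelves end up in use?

  130 → shelf 1 (new)  [load 130/160]
  60 → shelf 2 (new)  [load 60/160]
  30 → shelf 1  [load 160/160]
  30 → shelf 2  [load 90/160]
  60 → shelf 2  [load 150/160]
  90 → shelf 3 (new)  [load 90/160]
  100 → shelf 4 (new)  [load 100/160]
  20 → shelf 4  [load 120/160]
  110 → shelf 5 (new)  [load 110/160]
5 shelves opened.

5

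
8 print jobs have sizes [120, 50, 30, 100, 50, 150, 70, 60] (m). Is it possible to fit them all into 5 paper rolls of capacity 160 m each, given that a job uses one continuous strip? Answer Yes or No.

A valid assignment using 5 paper rolls:
  roll 1: 150 = 150
  roll 2: 120 + 30 = 150
  roll 3: 100 + 60 = 160
  roll 4: 70 + 50 = 120
  roll 5: 50 = 50
Every load is within 160 m, so 5 paper rolls suffice.

Yes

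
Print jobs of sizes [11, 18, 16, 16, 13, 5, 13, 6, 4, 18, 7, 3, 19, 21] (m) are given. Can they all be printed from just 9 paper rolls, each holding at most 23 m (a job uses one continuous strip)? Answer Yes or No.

A valid assignment using 9 paper rolls:
  roll 1: 21 = 21
  roll 2: 19 + 4 = 23
  roll 3: 18 + 5 = 23
  roll 4: 18 + 3 = 21
  roll 5: 16 + 7 = 23
  roll 6: 16 + 6 = 22
  roll 7: 13 = 13
  roll 8: 13 = 13
  roll 9: 11 = 11
Every load is within 23 m, so 9 paper rolls suffice.

Yes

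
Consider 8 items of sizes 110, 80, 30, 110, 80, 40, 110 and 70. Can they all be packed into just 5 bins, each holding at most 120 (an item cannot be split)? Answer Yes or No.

No

Total = 630; ⌈630/120⌉ = 6.
At least 6 bins are required, but only 5 are allowed.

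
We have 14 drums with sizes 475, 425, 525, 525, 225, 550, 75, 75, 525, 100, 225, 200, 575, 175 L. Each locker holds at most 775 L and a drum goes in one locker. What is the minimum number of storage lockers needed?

7

Total = 575 + 550 + 525 + 525 + 525 + 475 + 425 + 225 + 225 + 200 + 175 + 100 + 75 + 75 = 4675 L.
Lower bound: ⌈4675/775⌉ = 7 storage lockers.
A packing using 7 storage lockers:
  locker 1: 575 + 200 = 775
  locker 2: 550 + 225 = 775
  locker 3: 525 + 225 = 750
  locker 4: 525 + 175 + 75 = 775
  locker 5: 525 + 100 + 75 = 700
  locker 6: 475 = 475
  locker 7: 425 = 425
This matches the lower bound, so 7 is optimal.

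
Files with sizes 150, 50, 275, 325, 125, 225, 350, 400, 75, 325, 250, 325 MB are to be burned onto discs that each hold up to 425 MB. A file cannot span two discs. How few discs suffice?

8

Total = 400 + 350 + 325 + 325 + 325 + 275 + 250 + 225 + 150 + 125 + 75 + 50 = 2875 MB.
Lower bound: ⌈2875/425⌉ = 7 discs.
Also, 8 files each exceed 425/2 MB, and no two of those can share a disc, so at least 8 discs are needed.
A packing using 8 discs:
  disc 1: 400 = 400
  disc 2: 350 + 75 = 425
  disc 3: 325 + 50 = 375
  disc 4: 325 = 325
  disc 5: 325 = 325
  disc 6: 275 + 150 = 425
  disc 7: 250 + 125 = 375
  disc 8: 225 = 225
This matches the lower bound, so 8 is optimal.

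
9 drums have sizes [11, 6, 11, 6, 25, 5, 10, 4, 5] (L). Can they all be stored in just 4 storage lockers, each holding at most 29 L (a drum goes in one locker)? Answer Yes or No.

A valid assignment using 3 storage lockers:
  locker 1: 25 + 4 = 29
  locker 2: 11 + 11 + 6 = 28
  locker 3: 10 + 6 + 5 + 5 = 26
That uses only 3 ≤ 4, so 4 storage lockers are enough.

Yes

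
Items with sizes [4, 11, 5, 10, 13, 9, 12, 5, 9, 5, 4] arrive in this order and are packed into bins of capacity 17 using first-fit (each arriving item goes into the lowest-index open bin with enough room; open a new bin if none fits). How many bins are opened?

  4 → bin 1 (new)  [load 4/17]
  11 → bin 1  [load 15/17]
  5 → bin 2 (new)  [load 5/17]
  10 → bin 2  [load 15/17]
  13 → bin 3 (new)  [load 13/17]
  9 → bin 4 (new)  [load 9/17]
  12 → bin 5 (new)  [load 12/17]
  5 → bin 4  [load 14/17]
  9 → bin 6 (new)  [load 9/17]
  5 → bin 5  [load 17/17]
  4 → bin 3  [load 17/17]
6 bins opened.

6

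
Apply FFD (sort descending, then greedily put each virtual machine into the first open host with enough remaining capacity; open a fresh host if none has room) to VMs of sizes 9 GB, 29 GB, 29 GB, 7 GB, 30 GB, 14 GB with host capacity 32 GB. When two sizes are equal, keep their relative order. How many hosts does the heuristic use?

4

Sorted descending: 30, 29, 29, 14, 9, 7.
  30 → host 1 (new)  [load 30/32]
  29 → host 2 (new)  [load 29/32]
  29 → host 3 (new)  [load 29/32]
  14 → host 4 (new)  [load 14/32]
  9 → host 4  [load 23/32]
  7 → host 4  [load 30/32]
4 hosts opened.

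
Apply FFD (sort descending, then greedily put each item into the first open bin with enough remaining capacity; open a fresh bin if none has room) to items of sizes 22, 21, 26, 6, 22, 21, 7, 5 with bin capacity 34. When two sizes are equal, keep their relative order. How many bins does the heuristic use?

5

Sorted descending: 26, 22, 22, 21, 21, 7, 6, 5.
  26 → bin 1 (new)  [load 26/34]
  22 → bin 2 (new)  [load 22/34]
  22 → bin 3 (new)  [load 22/34]
  21 → bin 4 (new)  [load 21/34]
  21 → bin 5 (new)  [load 21/34]
  7 → bin 1  [load 33/34]
  6 → bin 2  [load 28/34]
  5 → bin 2  [load 33/34]
5 bins opened.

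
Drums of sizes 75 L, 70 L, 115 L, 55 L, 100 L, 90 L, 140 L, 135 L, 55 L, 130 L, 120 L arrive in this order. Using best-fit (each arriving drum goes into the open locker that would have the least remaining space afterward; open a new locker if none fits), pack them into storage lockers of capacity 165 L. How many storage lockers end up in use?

  75 → locker 1 (new)  [load 75/165]
  70 → locker 1  [load 145/165]
  115 → locker 2 (new)  [load 115/165]
  55 → locker 3 (new)  [load 55/165]
  100 → locker 3  [load 155/165]
  90 → locker 4 (new)  [load 90/165]
  140 → locker 5 (new)  [load 140/165]
  135 → locker 6 (new)  [load 135/165]
  55 → locker 4  [load 145/165]
  130 → locker 7 (new)  [load 130/165]
  120 → locker 8 (new)  [load 120/165]
8 storage lockers opened.

8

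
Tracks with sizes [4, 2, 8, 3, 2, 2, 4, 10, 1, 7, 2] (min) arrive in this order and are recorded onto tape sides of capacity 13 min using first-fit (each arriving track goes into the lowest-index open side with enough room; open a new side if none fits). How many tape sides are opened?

  4 → side 1 (new)  [load 4/13]
  2 → side 1  [load 6/13]
  8 → side 2 (new)  [load 8/13]
  3 → side 1  [load 9/13]
  2 → side 1  [load 11/13]
  2 → side 1  [load 13/13]
  4 → side 2  [load 12/13]
  10 → side 3 (new)  [load 10/13]
  1 → side 2  [load 13/13]
  7 → side 4 (new)  [load 7/13]
  2 → side 3  [load 12/13]
4 tape sides opened.

4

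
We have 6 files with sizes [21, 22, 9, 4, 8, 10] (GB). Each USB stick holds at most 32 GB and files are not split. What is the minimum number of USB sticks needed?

3

Total = 22 + 21 + 10 + 9 + 8 + 4 = 74 GB.
Lower bound: ⌈74/32⌉ = 3 USB sticks.
A packing using 3 USB sticks:
  USB stick 1: 22 + 10 = 32
  USB stick 2: 21 + 9 = 30
  USB stick 3: 8 + 4 = 12
This matches the lower bound, so 3 is optimal.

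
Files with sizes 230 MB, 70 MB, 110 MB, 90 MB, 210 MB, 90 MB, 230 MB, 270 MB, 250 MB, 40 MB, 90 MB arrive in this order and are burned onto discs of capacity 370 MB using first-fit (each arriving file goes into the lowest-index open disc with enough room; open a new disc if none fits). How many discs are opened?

6

  230 → disc 1 (new)  [load 230/370]
  70 → disc 1  [load 300/370]
  110 → disc 2 (new)  [load 110/370]
  90 → disc 2  [load 200/370]
  210 → disc 3 (new)  [load 210/370]
  90 → disc 2  [load 290/370]
  230 → disc 4 (new)  [load 230/370]
  270 → disc 5 (new)  [load 270/370]
  250 → disc 6 (new)  [load 250/370]
  40 → disc 1  [load 340/370]
  90 → disc 3  [load 300/370]
6 discs opened.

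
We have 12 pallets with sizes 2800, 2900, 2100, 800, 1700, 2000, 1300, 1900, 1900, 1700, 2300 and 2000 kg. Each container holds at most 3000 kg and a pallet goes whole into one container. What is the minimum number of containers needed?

10

Total = 2900 + 2800 + 2300 + 2100 + 2000 + 2000 + 1900 + 1900 + 1700 + 1700 + 1300 + 800 = 23400 kg.
Lower bound: ⌈23400/3000⌉ = 8 containers.
Also, 10 pallets each exceed 1500 kg, and no two of those can share a container, so at least 10 containers are needed.
A packing using 10 containers:
  container 1: 2900 = 2900
  container 2: 2800 = 2800
  container 3: 2300 = 2300
  container 4: 2100 + 800 = 2900
  container 5: 2000 = 2000
  container 6: 2000 = 2000
  container 7: 1900 = 1900
  container 8: 1900 = 1900
  container 9: 1700 + 1300 = 3000
  container 10: 1700 = 1700
This matches the lower bound, so 10 is optimal.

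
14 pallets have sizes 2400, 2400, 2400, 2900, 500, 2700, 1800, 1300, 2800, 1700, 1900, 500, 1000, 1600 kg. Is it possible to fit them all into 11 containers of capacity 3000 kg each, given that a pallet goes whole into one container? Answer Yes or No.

A valid assignment using 10 containers:
  container 1: 2900 = 2900
  container 2: 2800 = 2800
  container 3: 2700 = 2700
  container 4: 2400 + 500 = 2900
  container 5: 2400 + 500 = 2900
  container 6: 2400 = 2400
  container 7: 1900 + 1000 = 2900
  container 8: 1800 = 1800
  container 9: 1700 + 1300 = 3000
  container 10: 1600 = 1600
That uses only 10 ≤ 11, so 11 containers are enough.

Yes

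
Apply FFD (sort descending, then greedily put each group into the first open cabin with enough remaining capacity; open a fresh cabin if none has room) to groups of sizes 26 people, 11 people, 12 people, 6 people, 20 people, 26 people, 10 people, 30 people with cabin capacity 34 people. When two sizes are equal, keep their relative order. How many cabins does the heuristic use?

Sorted descending: 30, 26, 26, 20, 12, 11, 10, 6.
  30 → cabin 1 (new)  [load 30/34]
  26 → cabin 2 (new)  [load 26/34]
  26 → cabin 3 (new)  [load 26/34]
  20 → cabin 4 (new)  [load 20/34]
  12 → cabin 4  [load 32/34]
  11 → cabin 5 (new)  [load 11/34]
  10 → cabin 5  [load 21/34]
  6 → cabin 2  [load 32/34]
5 cabins opened.

5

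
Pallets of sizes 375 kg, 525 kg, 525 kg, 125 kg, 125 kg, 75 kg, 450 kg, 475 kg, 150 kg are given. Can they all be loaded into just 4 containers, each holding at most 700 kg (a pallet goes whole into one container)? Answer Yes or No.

Total = 2825 kg; ⌈2825/700⌉ = 5.
At least 5 containers are required, but only 4 are allowed.

No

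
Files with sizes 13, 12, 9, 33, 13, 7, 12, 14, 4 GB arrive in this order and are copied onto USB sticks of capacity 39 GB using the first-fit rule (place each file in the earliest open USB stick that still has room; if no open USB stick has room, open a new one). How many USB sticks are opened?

  13 → USB stick 1 (new)  [load 13/39]
  12 → USB stick 1  [load 25/39]
  9 → USB stick 1  [load 34/39]
  33 → USB stick 2 (new)  [load 33/39]
  13 → USB stick 3 (new)  [load 13/39]
  7 → USB stick 3  [load 20/39]
  12 → USB stick 3  [load 32/39]
  14 → USB stick 4 (new)  [load 14/39]
  4 → USB stick 1  [load 38/39]
4 USB sticks opened.

4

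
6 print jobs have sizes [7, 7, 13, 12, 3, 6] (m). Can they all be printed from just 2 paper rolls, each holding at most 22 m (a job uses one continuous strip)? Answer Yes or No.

No

Total = 48 m; ⌈48/22⌉ = 3.
At least 3 paper rolls are required, but only 2 are allowed.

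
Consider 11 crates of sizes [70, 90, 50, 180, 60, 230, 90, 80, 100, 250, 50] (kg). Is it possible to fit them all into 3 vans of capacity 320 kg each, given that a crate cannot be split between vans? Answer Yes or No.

No

Total = 1250 kg; ⌈1250/320⌉ = 4.
At least 4 vans are required, but only 3 are allowed.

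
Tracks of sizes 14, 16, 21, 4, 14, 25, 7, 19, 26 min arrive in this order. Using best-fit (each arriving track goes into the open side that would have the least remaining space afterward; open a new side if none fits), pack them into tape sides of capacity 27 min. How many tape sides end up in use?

7

  14 → side 1 (new)  [load 14/27]
  16 → side 2 (new)  [load 16/27]
  21 → side 3 (new)  [load 21/27]
  4 → side 3  [load 25/27]
  14 → side 4 (new)  [load 14/27]
  25 → side 5 (new)  [load 25/27]
  7 → side 2  [load 23/27]
  19 → side 6 (new)  [load 19/27]
  26 → side 7 (new)  [load 26/27]
7 tape sides opened.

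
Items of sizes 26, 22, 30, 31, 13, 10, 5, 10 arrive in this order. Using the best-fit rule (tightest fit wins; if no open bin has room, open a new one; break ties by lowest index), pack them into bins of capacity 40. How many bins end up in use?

  26 → bin 1 (new)  [load 26/40]
  22 → bin 2 (new)  [load 22/40]
  30 → bin 3 (new)  [load 30/40]
  31 → bin 4 (new)  [load 31/40]
  13 → bin 1  [load 39/40]
  10 → bin 3  [load 40/40]
  5 → bin 4  [load 36/40]
  10 → bin 2  [load 32/40]
4 bins opened.

4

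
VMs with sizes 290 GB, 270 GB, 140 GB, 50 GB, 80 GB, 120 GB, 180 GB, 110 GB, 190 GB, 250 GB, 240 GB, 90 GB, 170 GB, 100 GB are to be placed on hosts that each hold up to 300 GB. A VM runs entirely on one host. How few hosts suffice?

Total = 290 + 270 + 250 + 240 + 190 + 180 + 170 + 140 + 120 + 110 + 100 + 90 + 80 + 50 = 2280 GB.
Lower bound: ⌈2280/300⌉ = 8 hosts.
A packing using 9 hosts:
  host 1: 290 = 290
  host 2: 270 = 270
  host 3: 250 + 50 = 300
  host 4: 240 = 240
  host 5: 190 + 110 = 300
  host 6: 180 + 120 = 300
  host 7: 170 + 100 = 270
  host 8: 140 + 90 = 230
  host 9: 80 = 80
No arrangement into 8 hosts stays within capacity, so 9 is optimal.

9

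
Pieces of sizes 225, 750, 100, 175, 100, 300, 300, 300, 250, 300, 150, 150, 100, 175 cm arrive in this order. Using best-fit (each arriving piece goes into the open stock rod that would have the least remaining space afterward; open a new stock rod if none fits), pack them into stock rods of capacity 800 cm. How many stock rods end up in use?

5

  225 → stock rod 1 (new)  [load 225/800]
  750 → stock rod 2 (new)  [load 750/800]
  100 → stock rod 1  [load 325/800]
  175 → stock rod 1  [load 500/800]
  100 → stock rod 1  [load 600/800]
  300 → stock rod 3 (new)  [load 300/800]
  300 → stock rod 3  [load 600/800]
  300 → stock rod 4 (new)  [load 300/800]
  250 → stock rod 4  [load 550/800]
  300 → stock rod 5 (new)  [load 300/800]
  150 → stock rod 1  [load 750/800]
  150 → stock rod 3  [load 750/800]
  100 → stock rod 4  [load 650/800]
  175 → stock rod 5  [load 475/800]
5 stock rods opened.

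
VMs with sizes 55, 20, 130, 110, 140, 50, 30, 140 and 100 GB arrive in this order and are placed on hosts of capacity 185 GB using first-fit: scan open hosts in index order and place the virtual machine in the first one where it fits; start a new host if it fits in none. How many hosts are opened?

5

  55 → host 1 (new)  [load 55/185]
  20 → host 1  [load 75/185]
  130 → host 2 (new)  [load 130/185]
  110 → host 1  [load 185/185]
  140 → host 3 (new)  [load 140/185]
  50 → host 2  [load 180/185]
  30 → host 3  [load 170/185]
  140 → host 4 (new)  [load 140/185]
  100 → host 5 (new)  [load 100/185]
5 hosts opened.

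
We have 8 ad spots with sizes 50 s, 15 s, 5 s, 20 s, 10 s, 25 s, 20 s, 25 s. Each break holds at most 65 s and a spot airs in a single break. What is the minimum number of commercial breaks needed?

Total = 50 + 25 + 25 + 20 + 20 + 15 + 10 + 5 = 170 s.
Lower bound: ⌈170/65⌉ = 3 commercial breaks.
A packing using 3 commercial breaks:
  break 1: 50 + 15 = 65
  break 2: 25 + 25 + 10 + 5 = 65
  break 3: 20 + 20 = 40
This matches the lower bound, so 3 is optimal.

3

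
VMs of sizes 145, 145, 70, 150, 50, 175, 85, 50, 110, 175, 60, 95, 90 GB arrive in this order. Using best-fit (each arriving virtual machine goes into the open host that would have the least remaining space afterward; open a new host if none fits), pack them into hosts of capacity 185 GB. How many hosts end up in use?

9

  145 → host 1 (new)  [load 145/185]
  145 → host 2 (new)  [load 145/185]
  70 → host 3 (new)  [load 70/185]
  150 → host 4 (new)  [load 150/185]
  50 → host 3  [load 120/185]
  175 → host 5 (new)  [load 175/185]
  85 → host 6 (new)  [load 85/185]
  50 → host 3  [load 170/185]
  110 → host 7 (new)  [load 110/185]
  175 → host 8 (new)  [load 175/185]
  60 → host 7  [load 170/185]
  95 → host 6  [load 180/185]
  90 → host 9 (new)  [load 90/185]
9 hosts opened.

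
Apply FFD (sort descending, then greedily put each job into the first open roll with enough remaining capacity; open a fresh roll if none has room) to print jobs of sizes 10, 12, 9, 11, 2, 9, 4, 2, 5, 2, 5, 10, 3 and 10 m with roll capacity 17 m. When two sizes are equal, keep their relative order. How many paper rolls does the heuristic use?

7

Sorted descending: 12, 11, 10, 10, 10, 9, 9, 5, 5, 4, 3, 2, 2, 2.
  12 → roll 1 (new)  [load 12/17]
  11 → roll 2 (new)  [load 11/17]
  10 → roll 3 (new)  [load 10/17]
  10 → roll 4 (new)  [load 10/17]
  10 → roll 5 (new)  [load 10/17]
  9 → roll 6 (new)  [load 9/17]
  9 → roll 7 (new)  [load 9/17]
  5 → roll 1  [load 17/17]
  5 → roll 2  [load 16/17]
  4 → roll 3  [load 14/17]
  3 → roll 3  [load 17/17]
  2 → roll 4  [load 12/17]
  2 → roll 4  [load 14/17]
  2 → roll 4  [load 16/17]
7 paper rolls opened.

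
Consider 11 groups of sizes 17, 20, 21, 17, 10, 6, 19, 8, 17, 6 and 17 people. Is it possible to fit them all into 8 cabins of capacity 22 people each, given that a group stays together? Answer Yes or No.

Total = 158 people; ⌈158/22⌉ = 8.
The bound of 8 does not rule out 8, but exhaustive search shows no assignment into 8 cabins of capacity 22 people exists — the minimum is 9.

No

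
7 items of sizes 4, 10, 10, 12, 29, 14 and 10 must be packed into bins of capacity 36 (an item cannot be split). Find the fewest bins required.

Total = 29 + 14 + 12 + 10 + 10 + 10 + 4 = 89.
Lower bound: ⌈89/36⌉ = 3 bins.
A packing using 3 bins:
  bin 1: 29 + 4 = 33
  bin 2: 14 + 12 + 10 = 36
  bin 3: 10 + 10 = 20
This matches the lower bound, so 3 is optimal.

3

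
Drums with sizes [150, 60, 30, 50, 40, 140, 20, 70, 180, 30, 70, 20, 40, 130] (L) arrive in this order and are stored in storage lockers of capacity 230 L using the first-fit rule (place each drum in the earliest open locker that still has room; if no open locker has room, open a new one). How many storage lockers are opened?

  150 → locker 1 (new)  [load 150/230]
  60 → locker 1  [load 210/230]
  30 → locker 2 (new)  [load 30/230]
  50 → locker 2  [load 80/230]
  40 → locker 2  [load 120/230]
  140 → locker 3 (new)  [load 140/230]
  20 → locker 1  [load 230/230]
  70 → locker 2  [load 190/230]
  180 → locker 4 (new)  [load 180/230]
  30 → locker 2  [load 220/230]
  70 → locker 3  [load 210/230]
  20 → locker 3  [load 230/230]
  40 → locker 4  [load 220/230]
  130 → locker 5 (new)  [load 130/230]
5 storage lockers opened.

5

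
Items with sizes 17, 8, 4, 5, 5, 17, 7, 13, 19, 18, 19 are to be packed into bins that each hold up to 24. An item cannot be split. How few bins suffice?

Total = 19 + 19 + 18 + 17 + 17 + 13 + 8 + 7 + 5 + 5 + 4 = 132.
Lower bound: ⌈132/24⌉ = 6 bins.
A packing using 6 bins:
  bin 1: 19 + 5 = 24
  bin 2: 19 + 5 = 24
  bin 3: 18 + 4 = 22
  bin 4: 17 + 7 = 24
  bin 5: 17 = 17
  bin 6: 13 + 8 = 21
This matches the lower bound, so 6 is optimal.

6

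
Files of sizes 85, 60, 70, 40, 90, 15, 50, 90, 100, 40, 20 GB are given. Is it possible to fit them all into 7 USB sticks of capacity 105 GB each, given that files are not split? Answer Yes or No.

A valid assignment using 7 USB sticks:
  USB stick 1: 100 = 100
  USB stick 2: 90 + 15 = 105
  USB stick 3: 90 = 90
  USB stick 4: 85 + 20 = 105
  USB stick 5: 70 = 70
  USB stick 6: 60 + 40 = 100
  USB stick 7: 50 + 40 = 90
Every load is within 105 GB, so 7 USB sticks suffice.

Yes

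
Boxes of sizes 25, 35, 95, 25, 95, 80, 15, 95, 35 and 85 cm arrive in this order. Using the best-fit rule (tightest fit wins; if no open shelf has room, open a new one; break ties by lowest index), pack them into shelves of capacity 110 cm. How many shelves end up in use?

  25 → shelf 1 (new)  [load 25/110]
  35 → shelf 1  [load 60/110]
  95 → shelf 2 (new)  [load 95/110]
  25 → shelf 1  [load 85/110]
  95 → shelf 3 (new)  [load 95/110]
  80 → shelf 4 (new)  [load 80/110]
  15 → shelf 2  [load 110/110]
  95 → shelf 5 (new)  [load 95/110]
  35 → shelf 6 (new)  [load 35/110]
  85 → shelf 7 (new)  [load 85/110]
7 shelves opened.

7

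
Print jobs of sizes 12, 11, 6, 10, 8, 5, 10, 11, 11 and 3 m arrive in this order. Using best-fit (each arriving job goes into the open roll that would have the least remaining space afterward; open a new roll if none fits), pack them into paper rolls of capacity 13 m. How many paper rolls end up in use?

  12 → roll 1 (new)  [load 12/13]
  11 → roll 2 (new)  [load 11/13]
  6 → roll 3 (new)  [load 6/13]
  10 → roll 4 (new)  [load 10/13]
  8 → roll 5 (new)  [load 8/13]
  5 → roll 5  [load 13/13]
  10 → roll 6 (new)  [load 10/13]
  11 → roll 7 (new)  [load 11/13]
  11 → roll 8 (new)  [load 11/13]
  3 → roll 4  [load 13/13]
8 paper rolls opened.

8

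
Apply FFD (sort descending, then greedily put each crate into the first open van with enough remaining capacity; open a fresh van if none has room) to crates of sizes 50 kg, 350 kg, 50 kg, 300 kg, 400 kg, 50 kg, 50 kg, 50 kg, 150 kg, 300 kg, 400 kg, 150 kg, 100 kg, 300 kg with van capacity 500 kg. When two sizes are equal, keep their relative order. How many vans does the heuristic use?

Sorted descending: 400, 400, 350, 300, 300, 300, 150, 150, 100, 50, 50, 50, 50, 50.
  400 → van 1 (new)  [load 400/500]
  400 → van 2 (new)  [load 400/500]
  350 → van 3 (new)  [load 350/500]
  300 → van 4 (new)  [load 300/500]
  300 → van 5 (new)  [load 300/500]
  300 → van 6 (new)  [load 300/500]
  150 → van 3  [load 500/500]
  150 → van 4  [load 450/500]
  100 → van 1  [load 500/500]
  50 → van 2  [load 450/500]
  50 → van 2  [load 500/500]
  50 → van 4  [load 500/500]
  50 → van 5  [load 350/500]
  50 → van 5  [load 400/500]
6 vans opened.

6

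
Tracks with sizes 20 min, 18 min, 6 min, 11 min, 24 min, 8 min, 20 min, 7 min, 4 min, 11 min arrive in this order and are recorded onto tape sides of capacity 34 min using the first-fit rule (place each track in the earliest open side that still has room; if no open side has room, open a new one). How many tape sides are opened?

4

  20 → side 1 (new)  [load 20/34]
  18 → side 2 (new)  [load 18/34]
  6 → side 1  [load 26/34]
  11 → side 2  [load 29/34]
  24 → side 3 (new)  [load 24/34]
  8 → side 1  [load 34/34]
  20 → side 4 (new)  [load 20/34]
  7 → side 3  [load 31/34]
  4 → side 2  [load 33/34]
  11 → side 4  [load 31/34]
4 tape sides opened.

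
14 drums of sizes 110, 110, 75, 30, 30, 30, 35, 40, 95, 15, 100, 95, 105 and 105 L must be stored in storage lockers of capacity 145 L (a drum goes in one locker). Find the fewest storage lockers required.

Total = 110 + 110 + 105 + 105 + 100 + 95 + 95 + 75 + 40 + 35 + 30 + 30 + 30 + 15 = 975 L.
Lower bound: ⌈975/145⌉ = 7 storage lockers.
Also, 8 drums each exceed 145/2 L, and no two of those can share a locker, so at least 8 storage lockers are needed.
A packing using 8 storage lockers:
  locker 1: 110 + 35 = 145
  locker 2: 110 + 30 = 140
  locker 3: 105 + 40 = 145
  locker 4: 105 + 30 = 135
  locker 5: 100 + 30 + 15 = 145
  locker 6: 95 = 95
  locker 7: 95 = 95
  locker 8: 75 = 75
This matches the lower bound, so 8 is optimal.

8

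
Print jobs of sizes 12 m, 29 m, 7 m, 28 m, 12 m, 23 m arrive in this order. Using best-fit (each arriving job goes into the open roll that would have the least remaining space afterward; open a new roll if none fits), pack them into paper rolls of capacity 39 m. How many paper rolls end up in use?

4

  12 → roll 1 (new)  [load 12/39]
  29 → roll 2 (new)  [load 29/39]
  7 → roll 2  [load 36/39]
  28 → roll 3 (new)  [load 28/39]
  12 → roll 1  [load 24/39]
  23 → roll 4 (new)  [load 23/39]
4 paper rolls opened.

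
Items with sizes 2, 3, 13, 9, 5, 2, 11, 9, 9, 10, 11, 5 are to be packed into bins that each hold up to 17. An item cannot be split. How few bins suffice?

7

Total = 13 + 11 + 11 + 10 + 9 + 9 + 9 + 5 + 5 + 3 + 2 + 2 = 89.
Lower bound: ⌈89/17⌉ = 6 bins.
Also, 7 items each exceed 17/2, and no two of those can share a bin, so at least 7 bins are needed.
A packing using 7 bins:
  bin 1: 13 + 3 = 16
  bin 2: 11 + 5 = 16
  bin 3: 11 + 5 = 16
  bin 4: 10 + 2 + 2 = 14
  bin 5: 9 = 9
  bin 6: 9 = 9
  bin 7: 9 = 9
This matches the lower bound, so 7 is optimal.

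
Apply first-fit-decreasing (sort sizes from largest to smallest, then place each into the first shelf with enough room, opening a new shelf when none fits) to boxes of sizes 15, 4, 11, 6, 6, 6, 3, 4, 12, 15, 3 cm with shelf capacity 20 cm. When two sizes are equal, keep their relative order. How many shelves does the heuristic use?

5

Sorted descending: 15, 15, 12, 11, 6, 6, 6, 4, 4, 3, 3.
  15 → shelf 1 (new)  [load 15/20]
  15 → shelf 2 (new)  [load 15/20]
  12 → shelf 3 (new)  [load 12/20]
  11 → shelf 4 (new)  [load 11/20]
  6 → shelf 3  [load 18/20]
  6 → shelf 4  [load 17/20]
  6 → shelf 5 (new)  [load 6/20]
  4 → shelf 1  [load 19/20]
  4 → shelf 2  [load 19/20]
  3 → shelf 4  [load 20/20]
  3 → shelf 5  [load 9/20]
5 shelves opened.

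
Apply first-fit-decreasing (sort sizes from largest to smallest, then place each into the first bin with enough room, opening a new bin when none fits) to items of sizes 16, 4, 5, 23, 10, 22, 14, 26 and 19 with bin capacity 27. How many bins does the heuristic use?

Sorted descending: 26, 23, 22, 19, 16, 14, 10, 5, 4.
  26 → bin 1 (new)  [load 26/27]
  23 → bin 2 (new)  [load 23/27]
  22 → bin 3 (new)  [load 22/27]
  19 → bin 4 (new)  [load 19/27]
  16 → bin 5 (new)  [load 16/27]
  14 → bin 6 (new)  [load 14/27]
  10 → bin 5  [load 26/27]
  5 → bin 3  [load 27/27]
  4 → bin 2  [load 27/27]
6 bins opened.

6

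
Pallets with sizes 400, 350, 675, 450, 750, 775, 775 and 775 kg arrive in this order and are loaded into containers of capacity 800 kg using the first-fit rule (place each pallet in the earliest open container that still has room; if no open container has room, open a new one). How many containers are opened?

  400 → container 1 (new)  [load 400/800]
  350 → container 1  [load 750/800]
  675 → container 2 (new)  [load 675/800]
  450 → container 3 (new)  [load 450/800]
  750 → container 4 (new)  [load 750/800]
  775 → container 5 (new)  [load 775/800]
  775 → container 6 (new)  [load 775/800]
  775 → container 7 (new)  [load 775/800]
7 containers opened.

7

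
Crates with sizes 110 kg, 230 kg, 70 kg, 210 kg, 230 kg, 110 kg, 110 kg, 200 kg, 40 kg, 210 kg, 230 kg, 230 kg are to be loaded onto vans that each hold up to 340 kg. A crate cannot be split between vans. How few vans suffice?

Total = 230 + 230 + 230 + 230 + 210 + 210 + 200 + 110 + 110 + 110 + 70 + 40 = 1980 kg.
Lower bound: ⌈1980/340⌉ = 6 vans.
Also, 7 crates each exceed 170 kg, and no two of those can share a van, so at least 7 vans are needed.
A packing using 7 vans:
  van 1: 230 + 110 = 340
  van 2: 230 + 110 = 340
  van 3: 230 + 110 = 340
  van 4: 230 + 70 + 40 = 340
  van 5: 210 = 210
  van 6: 210 = 210
  van 7: 200 = 200
This matches the lower bound, so 7 is optimal.

7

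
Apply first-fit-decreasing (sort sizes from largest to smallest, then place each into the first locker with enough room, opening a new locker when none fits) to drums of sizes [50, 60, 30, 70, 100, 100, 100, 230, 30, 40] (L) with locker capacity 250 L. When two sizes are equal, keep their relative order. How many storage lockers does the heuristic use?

4

Sorted descending: 230, 100, 100, 100, 70, 60, 50, 40, 30, 30.
  230 → locker 1 (new)  [load 230/250]
  100 → locker 2 (new)  [load 100/250]
  100 → locker 2  [load 200/250]
  100 → locker 3 (new)  [load 100/250]
  70 → locker 3  [load 170/250]
  60 → locker 3  [load 230/250]
  50 → locker 2  [load 250/250]
  40 → locker 4 (new)  [load 40/250]
  30 → locker 4  [load 70/250]
  30 → locker 4  [load 100/250]
4 storage lockers opened.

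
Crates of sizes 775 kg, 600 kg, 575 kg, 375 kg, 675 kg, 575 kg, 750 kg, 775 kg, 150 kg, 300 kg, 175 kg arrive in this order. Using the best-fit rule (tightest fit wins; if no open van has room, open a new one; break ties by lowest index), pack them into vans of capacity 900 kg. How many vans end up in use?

  775 → van 1 (new)  [load 775/900]
  600 → van 2 (new)  [load 600/900]
  575 → van 3 (new)  [load 575/900]
  375 → van 4 (new)  [load 375/900]
  675 → van 5 (new)  [load 675/900]
  575 → van 6 (new)  [load 575/900]
  750 → van 7 (new)  [load 750/900]
  775 → van 8 (new)  [load 775/900]
  150 → van 7  [load 900/900]
  300 → van 2  [load 900/900]
  175 → van 5  [load 850/900]
8 vans opened.

8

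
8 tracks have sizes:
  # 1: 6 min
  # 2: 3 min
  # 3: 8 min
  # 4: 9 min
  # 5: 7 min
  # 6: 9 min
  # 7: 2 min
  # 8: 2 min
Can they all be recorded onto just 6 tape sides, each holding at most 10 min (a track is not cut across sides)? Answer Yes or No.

A valid assignment using 5 tape sides:
  side 1: 9 = 9
  side 2: 9 = 9
  side 3: 8 + 2 = 10
  side 4: 7 + 3 = 10
  side 5: 6 + 2 = 8
That uses only 5 ≤ 6, so 6 tape sides are enough.

Yes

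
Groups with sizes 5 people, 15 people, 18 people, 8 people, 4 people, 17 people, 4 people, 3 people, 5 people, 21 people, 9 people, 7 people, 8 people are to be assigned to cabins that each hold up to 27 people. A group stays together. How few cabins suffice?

5

Total = 21 + 18 + 17 + 15 + 9 + 8 + 8 + 7 + 5 + 5 + 4 + 4 + 3 = 124 people.
Lower bound: ⌈124/27⌉ = 5 cabins.
A packing using 5 cabins:
  cabin 1: 21 + 5 = 26
  cabin 2: 18 + 9 = 27
  cabin 3: 17 + 8 = 25
  cabin 4: 15 + 8 + 4 = 27
  cabin 5: 7 + 5 + 4 + 3 = 19
This matches the lower bound, so 5 is optimal.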